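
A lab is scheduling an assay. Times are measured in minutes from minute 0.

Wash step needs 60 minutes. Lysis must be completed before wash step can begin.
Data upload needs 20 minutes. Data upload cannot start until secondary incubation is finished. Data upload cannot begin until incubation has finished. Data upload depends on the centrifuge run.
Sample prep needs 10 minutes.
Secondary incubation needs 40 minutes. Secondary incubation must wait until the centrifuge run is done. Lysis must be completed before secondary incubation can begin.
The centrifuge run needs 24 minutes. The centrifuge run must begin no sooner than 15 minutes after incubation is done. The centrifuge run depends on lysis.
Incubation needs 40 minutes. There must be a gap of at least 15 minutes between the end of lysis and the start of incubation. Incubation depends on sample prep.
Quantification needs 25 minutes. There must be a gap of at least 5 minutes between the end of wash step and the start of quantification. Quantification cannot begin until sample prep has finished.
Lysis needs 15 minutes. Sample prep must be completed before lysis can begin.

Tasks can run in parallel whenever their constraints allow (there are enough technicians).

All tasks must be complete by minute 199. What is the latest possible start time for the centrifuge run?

To finish by minute 199, data upload (duration 20) must start no later than minute 179.
Since data upload (must start by minute 179) depends on it, secondary incubation must finish by minute 179. Backing off its 40-minute duration gives a latest start of minute 139.
The centrifuge run has several dependents: secondary incubation (must start by minute 139); data upload (must start by minute 179). The earliest of those limits is minute 139, so the centrifuge run must start by 139 − 24 = minute 115.

115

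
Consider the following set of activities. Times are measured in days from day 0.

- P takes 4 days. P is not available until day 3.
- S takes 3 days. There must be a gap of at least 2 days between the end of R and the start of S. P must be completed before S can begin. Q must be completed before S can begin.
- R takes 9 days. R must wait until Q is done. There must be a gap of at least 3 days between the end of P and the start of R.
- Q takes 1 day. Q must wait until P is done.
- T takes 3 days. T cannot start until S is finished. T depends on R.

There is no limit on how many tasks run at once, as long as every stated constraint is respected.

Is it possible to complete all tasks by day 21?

After its own release at day 3, P can start at day 3 and finishes at day 7.
Q cannot begin until P (finishes day 7). It runs from day 7 to 7 + 1 = day 8.
R has to wait for Q (finishes day 8); P (finishes day 7, plus 3-day gap → day 10). The latest of these is day 10, so R runs day 10 to 10 + 9 = day 19.
S cannot start until R (finishes day 19, plus 2-day gap → day 21); P (finishes day 7); Q (finishes day 8). The controlling bound is day 21, so S finishes at 21 + 3 = day 24.
T cannot start until S (finishes day 24); R (finishes day 19). The controlling bound is day 24, so T finishes at 24 + 3 = day 27.
The earliest everything can be done is day 27, which is after the deadline of 21, so it is not possible.

No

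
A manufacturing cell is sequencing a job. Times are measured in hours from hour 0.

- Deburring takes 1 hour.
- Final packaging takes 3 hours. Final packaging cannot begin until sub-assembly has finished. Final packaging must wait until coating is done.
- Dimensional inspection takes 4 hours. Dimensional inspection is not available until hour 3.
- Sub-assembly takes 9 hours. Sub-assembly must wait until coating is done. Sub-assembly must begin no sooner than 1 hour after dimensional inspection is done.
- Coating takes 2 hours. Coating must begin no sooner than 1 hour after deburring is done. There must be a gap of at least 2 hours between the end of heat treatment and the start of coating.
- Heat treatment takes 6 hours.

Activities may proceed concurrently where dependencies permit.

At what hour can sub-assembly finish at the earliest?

Dimensional inspection waits on its own release at hour 3, so it starts at hour 3 and finishes at 3 + 4 = hour 7.
Heat treatment has no prerequisites, so it starts at hour 0 and finishes at hour 6.
Nothing blocks deburring, so it runs from hour 0 to hour 1.
Coating cannot start until deburring (finishes hour 1, plus 1-hour gap → hour 2); heat treatment (finishes hour 6, plus 2-hour gap → hour 8). The controlling bound is hour 8, so coating finishes at 8 + 2 = hour 10.
Sub-assembly needs all of coating (finishes hour 10); dimensional inspection (finishes hour 7, plus 1-hour gap → hour 8). That puts its earliest start at hour 10; it finishes at 10 + 9 = hour 19.

19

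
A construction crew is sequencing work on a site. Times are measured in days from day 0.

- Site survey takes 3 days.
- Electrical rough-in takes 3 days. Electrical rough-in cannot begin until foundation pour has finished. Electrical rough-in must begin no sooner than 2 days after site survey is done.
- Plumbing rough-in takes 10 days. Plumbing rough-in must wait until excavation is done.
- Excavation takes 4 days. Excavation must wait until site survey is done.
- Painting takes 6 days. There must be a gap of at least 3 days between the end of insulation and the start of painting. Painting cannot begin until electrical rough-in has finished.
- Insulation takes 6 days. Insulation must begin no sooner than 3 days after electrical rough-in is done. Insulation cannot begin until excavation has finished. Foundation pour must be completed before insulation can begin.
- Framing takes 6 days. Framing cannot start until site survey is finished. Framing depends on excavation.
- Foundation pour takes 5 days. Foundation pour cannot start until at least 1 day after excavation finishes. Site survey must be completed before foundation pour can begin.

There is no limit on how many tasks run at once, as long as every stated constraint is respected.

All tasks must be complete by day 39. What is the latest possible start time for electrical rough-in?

Painting has no dependents, so it just needs to finish by day 39. Starting by 39 − 6 = day 33 achieves that.
Insulation must finish before painting (must start by day 33, minus 3-day gap → day 30). With a 6-day duration, insulation must start by 30 − 6 = day 24.
Electrical rough-in has several dependents: insulation (must start by day 24, minus 3-day gap → day 21); painting (must start by day 33). The earliest of those limits is day 21, so electrical rough-in must start by 21 − 3 = day 18.

18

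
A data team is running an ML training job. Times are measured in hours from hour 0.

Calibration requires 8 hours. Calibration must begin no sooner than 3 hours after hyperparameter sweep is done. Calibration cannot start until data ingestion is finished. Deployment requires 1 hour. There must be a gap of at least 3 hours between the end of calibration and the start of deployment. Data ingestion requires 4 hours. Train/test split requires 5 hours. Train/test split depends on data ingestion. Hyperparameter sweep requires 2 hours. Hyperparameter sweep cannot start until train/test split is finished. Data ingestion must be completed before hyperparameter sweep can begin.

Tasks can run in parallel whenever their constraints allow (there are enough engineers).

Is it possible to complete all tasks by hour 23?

Nothing blocks data ingestion, so it runs from hour 0 to hour 4.
Train/test split cannot begin until data ingestion (finishes hour 4). It runs from hour 4 to 4 + 5 = hour 9.
Hyperparameter sweep has to wait for train/test split (finishes hour 9); data ingestion (finishes hour 4). The latest of these is hour 9, so hyperparameter sweep runs hour 9 to 9 + 2 = hour 11.
Calibration needs all of hyperparameter sweep (finishes hour 11, plus 3-hour gap → hour 14); data ingestion (finishes hour 4). That puts its earliest start at hour 14; it finishes at 14 + 8 = hour 22.
After calibration (finishes hour 22, plus 3-hour gap → hour 25), deployment can start at hour 25 and finishes at hour 26.
The earliest everything can be done is hour 26, which is after the deadline of 23, so it is not possible.

No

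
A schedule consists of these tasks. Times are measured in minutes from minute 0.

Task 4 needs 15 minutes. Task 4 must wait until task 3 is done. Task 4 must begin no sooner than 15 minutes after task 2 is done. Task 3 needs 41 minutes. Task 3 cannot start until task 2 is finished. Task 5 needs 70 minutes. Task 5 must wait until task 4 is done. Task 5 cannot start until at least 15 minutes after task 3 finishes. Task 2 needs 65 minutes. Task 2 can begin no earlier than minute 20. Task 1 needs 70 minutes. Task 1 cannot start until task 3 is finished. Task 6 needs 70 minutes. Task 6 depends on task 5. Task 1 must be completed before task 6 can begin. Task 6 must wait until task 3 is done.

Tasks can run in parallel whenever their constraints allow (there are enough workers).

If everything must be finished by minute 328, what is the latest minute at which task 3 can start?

To finish by minute 328, task 6 (duration 70) must start no later than minute 258.
Task 1 must finish before task 6 (must start by minute 258). With a 70-minute duration, task 1 must start by 258 − 70 = minute 188.
Task 5 feeds into task 6 (must start by minute 258); so task 5 must finish by minute 258 and therefore start by minute 188.
Task 4 has to be done before task 5 (must start by minute 188). That means finishing by minute 188, i.e. starting by 188 − 15 = minute 173.
For task 3: task 1 (must start by minute 188); task 4 (must start by minute 173); task 5 (must start by minute 188, minus 15-minute gap → minute 173); task 6 (must start by minute 258). The most restrictive is minute 173; with a 41-minute duration, task 3 must start by minute 132.

132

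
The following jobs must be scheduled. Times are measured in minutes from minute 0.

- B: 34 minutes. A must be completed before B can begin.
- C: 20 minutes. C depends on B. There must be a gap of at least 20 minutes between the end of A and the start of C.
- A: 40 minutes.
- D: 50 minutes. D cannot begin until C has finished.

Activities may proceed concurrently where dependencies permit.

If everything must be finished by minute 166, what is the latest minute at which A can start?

D must finish by minute 166; it takes 50 minutes, so it must start by 166 − 50 = minute 116.
C has to be done before D (must start by minute 116). That means finishing by minute 116, i.e. starting by 116 − 20 = minute 96.
B has to be done before C (must start by minute 96). That means finishing by minute 96, i.e. starting by 96 − 34 = minute 62.
A has several dependents: B (must start by minute 62); C (must start by minute 96, minus 20-minute gap → minute 76). The earliest of those limits is minute 62, so A must start by 62 − 40 = minute 22.

22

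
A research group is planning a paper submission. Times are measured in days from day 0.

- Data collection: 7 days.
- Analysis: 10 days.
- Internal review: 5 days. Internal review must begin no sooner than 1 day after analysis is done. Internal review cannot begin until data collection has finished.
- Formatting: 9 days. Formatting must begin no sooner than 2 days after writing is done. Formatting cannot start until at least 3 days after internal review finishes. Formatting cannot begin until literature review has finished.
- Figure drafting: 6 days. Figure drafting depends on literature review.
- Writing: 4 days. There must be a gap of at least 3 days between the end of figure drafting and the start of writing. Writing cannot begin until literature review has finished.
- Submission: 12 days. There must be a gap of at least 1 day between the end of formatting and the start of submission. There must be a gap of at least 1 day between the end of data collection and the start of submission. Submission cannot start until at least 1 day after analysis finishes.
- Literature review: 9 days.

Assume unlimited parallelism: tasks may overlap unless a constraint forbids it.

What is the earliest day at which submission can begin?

Analysis can start immediately at day 0; it finishes at day 10.
Nothing blocks data collection, so it runs from day 0 to day 7.
For internal review: analysis (finishes day 10, plus 1-day gap → day 11); data collection (finishes day 7). Taking the maximum gives a start of day 11, and it finishes at 11 + 5 = day 16.
Literature review has no prerequisites, so it starts at day 0 and finishes at day 9.
Figure drafting cannot begin until literature review (finishes day 9). It runs from day 9 to 9 + 6 = day 15.
Writing has to wait for figure drafting (finishes day 15, plus 3-day gap → day 18); literature review (finishes day 9). The latest of these is day 18, so writing runs day 18 to 18 + 4 = day 22.
Formatting has to wait for writing (finishes day 22, plus 2-day gap → day 24); internal review (finishes day 16, plus 3-day gap → day 19); literature review (finishes day 9). The latest of these is day 24, so formatting runs day 24 to 24 + 9 = day 33.
Submission waits on formatting (finishes day 33, plus 1-day gap → day 34); data collection (finishes day 7, plus 1-day gap → day 8); analysis (finishes day 10, plus 1-day gap → day 11). The latest of these is day 34, which is the earliest submission can start.

34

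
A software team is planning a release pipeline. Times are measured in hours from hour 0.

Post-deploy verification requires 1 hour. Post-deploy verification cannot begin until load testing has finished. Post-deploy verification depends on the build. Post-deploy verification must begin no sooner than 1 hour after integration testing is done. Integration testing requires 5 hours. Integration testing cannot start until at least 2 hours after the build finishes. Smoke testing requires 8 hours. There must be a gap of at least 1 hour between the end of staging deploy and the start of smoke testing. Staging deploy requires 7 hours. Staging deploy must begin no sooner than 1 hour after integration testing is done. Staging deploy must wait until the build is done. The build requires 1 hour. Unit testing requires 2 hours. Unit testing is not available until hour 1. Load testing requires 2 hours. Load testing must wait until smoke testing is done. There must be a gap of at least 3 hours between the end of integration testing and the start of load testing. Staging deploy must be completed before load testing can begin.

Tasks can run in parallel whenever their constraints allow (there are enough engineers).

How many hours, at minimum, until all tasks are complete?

28

Unit testing cannot begin until its own release at hour 1. It runs from hour 1 to 1 + 2 = hour 3.
The build can start immediately at hour 0; it finishes at hour 1.
Integration testing waits on the build (finishes hour 1, plus 2-hour gap → hour 3), so it starts at hour 3 and finishes at 3 + 5 = hour 8.
For staging deploy: integration testing (finishes hour 8, plus 1-hour gap → hour 9); the build (finishes hour 1). Taking the maximum gives a start of hour 9, and it finishes at 9 + 7 = hour 16.
Smoke testing cannot begin until staging deploy (finishes hour 16, plus 1-hour gap → hour 17). It runs from hour 17 to 17 + 8 = hour 25.
For load testing: smoke testing (finishes hour 25); integration testing (finishes hour 8, plus 3-hour gap → hour 11); staging deploy (finishes hour 16). Taking the maximum gives a start of hour 25, and it finishes at 25 + 2 = hour 27.
Post-deploy verification has to wait for load testing (finishes hour 27); the build (finishes hour 1); integration testing (finishes hour 8, plus 1-hour gap → hour 9). The latest of these is hour 27, so post-deploy verification runs hour 27 to 27 + 1 = hour 28.
All tasks are finished once the last one completes. Finish times: The build at 1, Unit testing at 3, Integration testing at 8, Staging deploy at 16, Smoke testing at 25, Load testing at 27, Post-deploy verification at 28. The latest is hour 28.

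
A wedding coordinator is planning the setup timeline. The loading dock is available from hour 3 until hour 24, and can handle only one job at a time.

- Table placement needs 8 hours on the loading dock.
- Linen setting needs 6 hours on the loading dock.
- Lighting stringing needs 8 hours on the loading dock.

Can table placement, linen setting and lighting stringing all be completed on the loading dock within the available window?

The loading dock window is 24 − 3 = 21 hours.
Running back to back, the jobs need 8 + 6 + 8 = 22 hours on the loading dock.
Since 22 > 21, they cannot all fit.

No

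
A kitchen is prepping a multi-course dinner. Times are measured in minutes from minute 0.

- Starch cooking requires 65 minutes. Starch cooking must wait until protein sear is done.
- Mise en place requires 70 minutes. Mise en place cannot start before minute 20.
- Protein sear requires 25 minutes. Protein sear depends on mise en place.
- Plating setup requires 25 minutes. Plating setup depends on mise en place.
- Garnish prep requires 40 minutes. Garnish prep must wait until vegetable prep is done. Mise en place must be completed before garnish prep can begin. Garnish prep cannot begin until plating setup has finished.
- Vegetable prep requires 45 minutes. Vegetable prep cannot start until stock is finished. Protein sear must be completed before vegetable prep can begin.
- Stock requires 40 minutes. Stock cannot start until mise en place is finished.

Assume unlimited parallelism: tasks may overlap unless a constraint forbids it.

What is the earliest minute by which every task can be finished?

215

Mise en place waits on its own release at minute 20, so it starts at minute 20 and finishes at 20 + 70 = minute 90.
Plating setup waits on mise en place (finishes minute 90), so it starts at minute 90 and finishes at 90 + 25 = minute 115.
Protein sear cannot begin until mise en place (finishes minute 90). It runs from minute 90 to 90 + 25 = minute 115.
Starch cooking cannot begin until protein sear (finishes minute 115). It runs from minute 115 to 115 + 65 = minute 180.
Stock cannot begin until mise en place (finishes minute 90). It runs from minute 90 to 90 + 40 = minute 130.
Vegetable prep cannot start until stock (finishes minute 130); protein sear (finishes minute 115). The controlling bound is minute 130, so vegetable prep finishes at 130 + 45 = minute 175.
For garnish prep: vegetable prep (finishes minute 175); mise en place (finishes minute 90); plating setup (finishes minute 115). Taking the maximum gives a start of minute 175, and it finishes at 175 + 40 = minute 215.
All tasks are finished once the last one completes. Finish times: Mise en place at 90, Stock at 130, Protein sear at 115, Vegetable prep at 175, Starch cooking at 180, Plating setup at 115, Garnish prep at 215. The latest is minute 215.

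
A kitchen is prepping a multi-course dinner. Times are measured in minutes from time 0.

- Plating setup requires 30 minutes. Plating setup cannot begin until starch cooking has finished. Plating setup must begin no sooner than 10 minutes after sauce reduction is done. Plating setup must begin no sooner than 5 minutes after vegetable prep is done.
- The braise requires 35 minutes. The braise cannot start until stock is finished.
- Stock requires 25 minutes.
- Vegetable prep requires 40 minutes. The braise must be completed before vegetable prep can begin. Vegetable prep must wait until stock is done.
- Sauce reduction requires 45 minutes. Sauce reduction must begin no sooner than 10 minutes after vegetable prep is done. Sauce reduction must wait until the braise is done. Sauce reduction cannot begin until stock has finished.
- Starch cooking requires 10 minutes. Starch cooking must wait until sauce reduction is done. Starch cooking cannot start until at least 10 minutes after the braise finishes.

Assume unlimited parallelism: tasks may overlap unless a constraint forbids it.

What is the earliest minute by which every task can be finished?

195

Nothing blocks stock, so it runs from minute 0 to minute 25.
After stock (finishes minute 25), the braise can start at minute 25 and finishes at minute 60.
Vegetable prep has to wait for the braise (finishes minute 60); stock (finishes minute 25). The latest of these is minute 60, so vegetable prep runs minute 60 to 60 + 40 = minute 100.
Sauce reduction cannot start until vegetable prep (finishes minute 100, plus 10-minute gap → minute 110); the braise (finishes minute 60); stock (finishes minute 25). The controlling bound is minute 110, so sauce reduction finishes at 110 + 45 = minute 155.
Starch cooking cannot start until sauce reduction (finishes minute 155); the braise (finishes minute 60, plus 10-minute gap → minute 70). The controlling bound is minute 155, so starch cooking finishes at 155 + 10 = minute 165.
Plating setup needs all of starch cooking (finishes minute 165); sauce reduction (finishes minute 155, plus 10-minute gap → minute 165); vegetable prep (finishes minute 100, plus 5-minute gap → minute 105). That puts its earliest start at minute 165; it finishes at 165 + 30 = minute 195.
All tasks are finished once the last one completes. Finish times: Stock at 25, The braise at 60, Vegetable prep at 100, Sauce reduction at 155, Starch cooking at 165, Plating setup at 195. The latest is minute 195.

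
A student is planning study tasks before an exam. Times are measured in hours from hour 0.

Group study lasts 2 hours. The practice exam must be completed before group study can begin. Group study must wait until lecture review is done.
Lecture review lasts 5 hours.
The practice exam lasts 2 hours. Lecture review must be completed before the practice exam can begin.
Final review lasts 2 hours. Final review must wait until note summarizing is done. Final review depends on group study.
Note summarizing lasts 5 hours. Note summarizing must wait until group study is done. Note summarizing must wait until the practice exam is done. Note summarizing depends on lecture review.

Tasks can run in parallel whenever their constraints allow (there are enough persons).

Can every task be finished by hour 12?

Nothing blocks lecture review, so it runs from hour 0 to hour 5.
The practice exam waits on lecture review (finishes hour 5), so it starts at hour 5 and finishes at 5 + 2 = hour 7.
Group study cannot start until the practice exam (finishes hour 7); lecture review (finishes hour 5). The controlling bound is hour 7, so group study finishes at 7 + 2 = hour 9.
Note summarizing cannot start until group study (finishes hour 9); the practice exam (finishes hour 7); lecture review (finishes hour 5). The controlling bound is hour 9, so note summarizing finishes at 9 + 5 = hour 14.
Final review has to wait for note summarizing (finishes hour 14); group study (finishes hour 9). The latest of these is hour 14, so final review runs hour 14 to 14 + 2 = hour 16.
The earliest everything can be done is hour 16, which is after the deadline of 12, so it is not possible.

No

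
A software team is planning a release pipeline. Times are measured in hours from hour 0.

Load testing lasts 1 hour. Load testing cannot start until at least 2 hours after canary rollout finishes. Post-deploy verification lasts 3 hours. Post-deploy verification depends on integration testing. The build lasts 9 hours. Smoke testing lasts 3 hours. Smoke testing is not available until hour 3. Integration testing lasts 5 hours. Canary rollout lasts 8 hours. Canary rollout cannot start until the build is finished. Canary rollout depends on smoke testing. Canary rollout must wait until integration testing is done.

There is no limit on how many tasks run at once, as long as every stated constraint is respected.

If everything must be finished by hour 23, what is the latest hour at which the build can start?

Nothing follows load testing; the deadline of hour 23 is its only limit. It must start by 23 − 1 = hour 22.
Canary rollout must finish before load testing (must start by hour 22, minus 2-hour gap → hour 20). With an 8-hour duration, canary rollout must start by 20 − 8 = hour 12.
Since canary rollout (must start by hour 12) depends on it, the build must finish by hour 12. Backing off its 9-hour duration gives a latest start of hour 3.

3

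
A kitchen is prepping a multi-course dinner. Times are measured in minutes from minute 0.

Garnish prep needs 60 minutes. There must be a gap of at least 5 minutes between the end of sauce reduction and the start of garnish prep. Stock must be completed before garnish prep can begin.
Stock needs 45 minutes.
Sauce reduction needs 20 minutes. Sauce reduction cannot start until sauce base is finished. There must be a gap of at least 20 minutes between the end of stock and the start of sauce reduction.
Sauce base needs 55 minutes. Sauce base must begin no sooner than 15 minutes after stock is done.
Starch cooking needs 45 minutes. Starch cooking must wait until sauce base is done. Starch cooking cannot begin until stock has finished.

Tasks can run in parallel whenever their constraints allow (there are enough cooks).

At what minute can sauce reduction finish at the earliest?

Stock can start immediately at minute 0; it finishes at minute 45.
After stock (finishes minute 45, plus 15-minute gap → minute 60), sauce base can start at minute 60 and finishes at minute 115.
Sauce reduction needs all of sauce base (finishes minute 115); stock (finishes minute 45, plus 20-minute gap → minute 65). That puts its earliest start at minute 115; it finishes at 115 + 20 = minute 135.

135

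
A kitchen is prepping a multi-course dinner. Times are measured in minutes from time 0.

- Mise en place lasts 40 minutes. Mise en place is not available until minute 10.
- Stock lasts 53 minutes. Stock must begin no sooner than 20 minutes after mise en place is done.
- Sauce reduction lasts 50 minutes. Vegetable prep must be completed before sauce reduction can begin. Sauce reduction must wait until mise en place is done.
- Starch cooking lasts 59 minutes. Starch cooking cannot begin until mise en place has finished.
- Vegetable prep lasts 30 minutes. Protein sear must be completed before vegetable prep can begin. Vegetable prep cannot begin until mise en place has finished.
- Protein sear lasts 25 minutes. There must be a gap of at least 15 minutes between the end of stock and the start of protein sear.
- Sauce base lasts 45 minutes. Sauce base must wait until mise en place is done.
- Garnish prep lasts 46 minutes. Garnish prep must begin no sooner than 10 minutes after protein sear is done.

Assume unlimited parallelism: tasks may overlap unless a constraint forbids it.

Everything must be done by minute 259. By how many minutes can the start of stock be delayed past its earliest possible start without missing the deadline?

Mise en place waits on its own release at minute 10, so it starts at minute 10 and finishes at 10 + 40 = minute 50.
Stock cannot begin until mise en place (finishes minute 50, plus 20-minute gap → minute 70). It runs from minute 70 to 70 + 53 = minute 123.

Working backward from the deadline:
Nothing follows sauce reduction; the deadline of minute 259 is its only limit. It must start by 259 − 50 = minute 209.
Vegetable prep has to be done before sauce reduction (must start by minute 209). That means finishing by minute 209, i.e. starting by 209 − 30 = minute 179.
Nothing follows garnish prep; the deadline of minute 259 is its only limit. It must start by 259 − 46 = minute 213.
Protein sear feeds vegetable prep (must start by minute 179); garnish prep (must start by minute 213, minus 10-minute gap → minute 203). Taking the minimum, protein sear must finish by minute 179 and start by 179 − 25 = minute 154.
Since protein sear (must start by minute 154, minus 15-minute gap → minute 139) depends on it, stock must finish by minute 139. Backing off its 53-minute duration gives a latest start of minute 86.
So stock can start as early as minute 70 and as late as minute 86, giving 86 − 70 = 16 minutes of slack.

16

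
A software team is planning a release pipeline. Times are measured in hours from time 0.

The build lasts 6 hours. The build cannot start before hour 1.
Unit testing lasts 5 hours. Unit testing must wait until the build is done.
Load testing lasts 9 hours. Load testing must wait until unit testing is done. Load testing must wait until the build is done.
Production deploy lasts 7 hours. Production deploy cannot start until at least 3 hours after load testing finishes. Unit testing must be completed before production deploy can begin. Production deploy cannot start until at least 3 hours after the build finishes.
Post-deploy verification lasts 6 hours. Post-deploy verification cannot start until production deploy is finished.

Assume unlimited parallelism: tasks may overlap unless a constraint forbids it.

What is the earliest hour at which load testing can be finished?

21

The build cannot begin until its own release at hour 1. It runs from hour 1 to 1 + 6 = hour 7.
After the build (finishes hour 7), unit testing can start at hour 7 and finishes at hour 12.
Load testing has to wait for unit testing (finishes hour 12); the build (finishes hour 7). The latest of these is hour 12, so load testing runs hour 12 to 12 + 9 = hour 21.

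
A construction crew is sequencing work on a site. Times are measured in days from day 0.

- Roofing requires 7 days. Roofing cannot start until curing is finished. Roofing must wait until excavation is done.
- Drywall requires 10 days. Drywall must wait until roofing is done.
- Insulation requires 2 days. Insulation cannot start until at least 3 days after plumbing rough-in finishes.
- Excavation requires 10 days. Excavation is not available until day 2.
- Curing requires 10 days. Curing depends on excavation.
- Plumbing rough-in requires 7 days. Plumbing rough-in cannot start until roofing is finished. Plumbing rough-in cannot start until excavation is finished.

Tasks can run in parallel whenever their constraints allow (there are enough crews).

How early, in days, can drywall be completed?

Excavation waits on its own release at day 2, so it starts at day 2 and finishes at 2 + 10 = day 12.
Curing cannot begin until excavation (finishes day 12). It runs from day 12 to 12 + 10 = day 22.
Roofing has to wait for curing (finishes day 22); excavation (finishes day 12). The latest of these is day 22, so roofing runs day 22 to 22 + 7 = day 29.
Drywall waits on roofing (finishes day 29), so it starts at day 29 and finishes at 29 + 10 = day 39.

39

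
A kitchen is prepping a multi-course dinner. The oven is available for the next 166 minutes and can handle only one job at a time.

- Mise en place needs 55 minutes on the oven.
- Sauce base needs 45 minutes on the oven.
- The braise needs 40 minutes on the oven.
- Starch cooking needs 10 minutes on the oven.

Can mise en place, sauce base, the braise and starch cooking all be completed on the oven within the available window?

Running back to back, the jobs need 55 + 45 + 40 + 10 = 150 minutes on the oven.
Since 150 ≤ 166, they fit within the window.

Yes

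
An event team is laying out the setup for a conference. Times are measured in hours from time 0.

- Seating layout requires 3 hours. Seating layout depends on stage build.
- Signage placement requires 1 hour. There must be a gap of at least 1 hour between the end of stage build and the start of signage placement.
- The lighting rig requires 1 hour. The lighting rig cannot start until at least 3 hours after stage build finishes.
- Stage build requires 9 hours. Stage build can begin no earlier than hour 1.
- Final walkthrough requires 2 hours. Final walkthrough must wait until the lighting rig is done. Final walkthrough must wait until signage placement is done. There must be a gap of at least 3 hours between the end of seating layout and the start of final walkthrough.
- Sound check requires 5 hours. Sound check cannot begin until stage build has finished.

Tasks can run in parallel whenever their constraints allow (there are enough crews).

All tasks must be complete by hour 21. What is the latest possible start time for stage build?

Nothing follows final walkthrough; the deadline of hour 21 is its only limit. It must start by 21 − 2 = hour 19.
The lighting rig feeds into final walkthrough (must start by hour 19); so the lighting rig must finish by hour 19 and therefore start by hour 18.
Seating layout feeds into final walkthrough (must start by hour 19, minus 3-hour gap → hour 16); so seating layout must finish by hour 16 and therefore start by hour 13.
Signage placement must finish before final walkthrough (must start by hour 19). With a 1-hour duration, signage placement must start by 19 − 1 = hour 18.
Nothing follows sound check; the deadline of hour 21 is its only limit. It must start by 21 − 5 = hour 16.
For stage build: the lighting rig (must start by hour 18, minus 3-hour gap → hour 15); seating layout (must start by hour 13); signage placement (must start by hour 18, minus 1-hour gap → hour 17); sound check (must start by hour 16). The most restrictive is hour 13; with a 9-hour duration, stage build must start by hour 4.

4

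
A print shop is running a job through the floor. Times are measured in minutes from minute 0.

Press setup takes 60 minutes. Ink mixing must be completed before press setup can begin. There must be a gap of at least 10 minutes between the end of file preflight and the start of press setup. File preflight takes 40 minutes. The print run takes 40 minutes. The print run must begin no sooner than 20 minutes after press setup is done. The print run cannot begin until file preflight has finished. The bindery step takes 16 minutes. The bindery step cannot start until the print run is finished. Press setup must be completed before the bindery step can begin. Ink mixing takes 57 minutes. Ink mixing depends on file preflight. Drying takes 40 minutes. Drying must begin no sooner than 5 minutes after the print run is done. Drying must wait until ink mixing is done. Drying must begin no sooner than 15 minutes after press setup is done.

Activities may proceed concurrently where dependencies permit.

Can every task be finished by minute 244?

File preflight can start immediately at minute 0; it finishes at minute 40.
Ink mixing waits on file preflight (finishes minute 40), so it starts at minute 40 and finishes at 40 + 57 = minute 97.
For press setup: ink mixing (finishes minute 97); file preflight (finishes minute 40, plus 10-minute gap → minute 50). Taking the maximum gives a start of minute 97, and it finishes at 97 + 60 = minute 157.
The print run cannot start until press setup (finishes minute 157, plus 20-minute gap → minute 177); file preflight (finishes minute 40). The controlling bound is minute 177, so the print run finishes at 177 + 40 = minute 217.
The bindery step needs all of the print run (finishes minute 217); press setup (finishes minute 157). That puts its earliest start at minute 217; it finishes at 217 + 16 = minute 233.
Drying has to wait for the print run (finishes minute 217, plus 5-minute gap → minute 222); ink mixing (finishes minute 97); press setup (finishes minute 157, plus 15-minute gap → minute 172). The latest of these is minute 222, so drying runs minute 222 to 222 + 40 = minute 262.
The earliest everything can be done is minute 262, which is after the deadline of 244, so it is not possible.

No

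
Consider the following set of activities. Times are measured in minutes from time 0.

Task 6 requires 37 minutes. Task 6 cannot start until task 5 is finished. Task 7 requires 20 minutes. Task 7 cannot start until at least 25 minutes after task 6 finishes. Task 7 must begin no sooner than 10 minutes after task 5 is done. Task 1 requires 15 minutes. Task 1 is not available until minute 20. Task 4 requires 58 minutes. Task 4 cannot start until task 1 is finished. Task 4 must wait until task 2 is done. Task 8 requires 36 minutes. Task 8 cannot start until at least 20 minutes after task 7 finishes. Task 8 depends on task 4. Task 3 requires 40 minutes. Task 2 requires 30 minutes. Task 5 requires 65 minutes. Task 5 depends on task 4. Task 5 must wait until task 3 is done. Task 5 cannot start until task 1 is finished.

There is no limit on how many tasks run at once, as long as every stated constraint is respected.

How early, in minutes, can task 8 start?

260

Task 3 can start immediately at minute 0; it finishes at minute 40.
Nothing blocks task 2, so it runs from minute 0 to minute 30.
Task 1 cannot begin until its own release at minute 20. It runs from minute 20 to 20 + 15 = minute 35.
Task 4 cannot start until task 1 (finishes minute 35); task 2 (finishes minute 30). The controlling bound is minute 35, so task 4 finishes at 35 + 58 = minute 93.
Task 5 needs all of task 4 (finishes minute 93); task 3 (finishes minute 40); task 1 (finishes minute 35). That puts its earliest start at minute 93; it finishes at 93 + 65 = minute 158.
Task 6 waits on task 5 (finishes minute 158), so it starts at minute 158 and finishes at 158 + 37 = minute 195.
For task 7: task 6 (finishes minute 195, plus 25-minute gap → minute 220); task 5 (finishes minute 158, plus 10-minute gap → minute 168). Taking the maximum gives a start of minute 220, and it finishes at 220 + 20 = minute 240.
Task 8 waits on task 7 (finishes minute 240, plus 20-minute gap → minute 260); task 4 (finishes minute 93). The latest of these is minute 260, which is the earliest task 8 can start.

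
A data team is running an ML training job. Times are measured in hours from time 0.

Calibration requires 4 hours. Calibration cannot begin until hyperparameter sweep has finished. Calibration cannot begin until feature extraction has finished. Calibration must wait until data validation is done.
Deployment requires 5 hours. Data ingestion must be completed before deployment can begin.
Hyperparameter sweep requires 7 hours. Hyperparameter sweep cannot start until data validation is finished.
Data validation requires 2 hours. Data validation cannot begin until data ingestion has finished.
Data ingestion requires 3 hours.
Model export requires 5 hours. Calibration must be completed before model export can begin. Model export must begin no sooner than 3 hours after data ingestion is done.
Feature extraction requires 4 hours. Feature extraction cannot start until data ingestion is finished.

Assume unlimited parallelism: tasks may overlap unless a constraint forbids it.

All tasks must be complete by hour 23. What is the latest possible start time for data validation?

5

To finish by hour 23, model export (duration 5) must start no later than hour 18.
Calibration must finish before model export (must start by hour 18). With a 4-hour duration, calibration must start by 18 − 4 = hour 14.
Hyperparameter sweep must finish before calibration (must start by hour 14). With a 7-hour duration, hyperparameter sweep must start by 14 − 7 = hour 7.
Data validation feeds hyperparameter sweep (must start by hour 7); calibration (must start by hour 14). Taking the minimum, data validation must finish by hour 7 and start by 7 − 2 = hour 5.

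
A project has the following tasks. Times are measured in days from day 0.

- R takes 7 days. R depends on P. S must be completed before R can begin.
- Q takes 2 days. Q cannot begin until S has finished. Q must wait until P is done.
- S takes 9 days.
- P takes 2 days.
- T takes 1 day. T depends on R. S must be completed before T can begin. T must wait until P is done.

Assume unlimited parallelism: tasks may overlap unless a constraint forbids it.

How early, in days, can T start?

16

Nothing blocks S, so it runs from day 0 to day 9.
P can start immediately at day 0; it finishes at day 2.
For R: P (finishes day 2); S (finishes day 9). Taking the maximum gives a start of day 9, and it finishes at 9 + 7 = day 16.
T waits on R (finishes day 16); S (finishes day 9); P (finishes day 2). The latest of these is day 16, which is the earliest T can start.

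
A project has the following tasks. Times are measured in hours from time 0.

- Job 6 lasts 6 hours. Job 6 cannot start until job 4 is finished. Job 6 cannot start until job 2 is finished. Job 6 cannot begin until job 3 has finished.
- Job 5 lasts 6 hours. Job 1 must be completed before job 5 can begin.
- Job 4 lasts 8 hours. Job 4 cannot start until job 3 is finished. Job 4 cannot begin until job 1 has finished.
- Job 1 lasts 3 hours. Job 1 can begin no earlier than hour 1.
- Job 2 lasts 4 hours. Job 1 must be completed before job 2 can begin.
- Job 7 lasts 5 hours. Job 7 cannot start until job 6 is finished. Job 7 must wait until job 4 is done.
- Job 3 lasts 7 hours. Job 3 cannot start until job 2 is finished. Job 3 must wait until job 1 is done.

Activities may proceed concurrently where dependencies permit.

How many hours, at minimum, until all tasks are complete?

34

Job 1 cannot begin until its own release at hour 1. It runs from hour 1 to 1 + 3 = hour 4.
After job 1 (finishes hour 4), job 5 can start at hour 4 and finishes at hour 10.
After job 1 (finishes hour 4), job 2 can start at hour 4 and finishes at hour 8.
Job 3 needs all of job 2 (finishes hour 8); job 1 (finishes hour 4). That puts its earliest start at hour 8; it finishes at 8 + 7 = hour 15.
Job 4 cannot start until job 3 (finishes hour 15); job 1 (finishes hour 4). The controlling bound is hour 15, so job 4 finishes at 15 + 8 = hour 23.
Job 6 cannot start until job 4 (finishes hour 23); job 2 (finishes hour 8); job 3 (finishes hour 15). The controlling bound is hour 23, so job 6 finishes at 23 + 6 = hour 29.
For job 7: job 6 (finishes hour 29); job 4 (finishes hour 23). Taking the maximum gives a start of hour 29, and it finishes at 29 + 5 = hour 34.
All tasks are finished once the last one completes. Finish times: Job 1 at 4, Job 2 at 8, Job 3 at 15, Job 4 at 23, Job 5 at 10, Job 6 at 29, Job 7 at 34. The latest is hour 34.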